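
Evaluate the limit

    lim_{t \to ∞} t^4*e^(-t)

0

Write as t^4/e^{1t}, an ∞/∞ form.
Exponential growth dominates any polynomial, so repeated L'Hôpital (or the standard result) gives 0.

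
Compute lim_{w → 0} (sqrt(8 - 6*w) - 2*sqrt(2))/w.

-3*√(2)/4

A 0/0 form; rationalise with √(8 - 6w) + √8. This collapses the numerator to -6w, leaving -6/(√(8 - 6w) + √8) → -6/(2√8) = -3*√(2)/4.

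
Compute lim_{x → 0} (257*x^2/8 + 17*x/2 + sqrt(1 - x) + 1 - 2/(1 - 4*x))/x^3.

Substitution gives 0/0 (the numerator vanishes to order 3).
Expand each term to order x^3: the coefficient of x^3 in √(1 - x) is -1/16 and in -2·1/(1 - 4x) is -128.
Lower-order terms cancel with the polynomial part, so the numerator is (-2049/16)·x^3 + o(x^3), and the limit is (-2049/16)/(1) = -2049/16.

-2049/16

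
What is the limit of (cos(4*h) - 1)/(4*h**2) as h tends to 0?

Direct substitution gives 0/0.
Apply L'Hôpital: lim (-4*sin(4*h))/(8*h), still 0/0.
After 2 applications of L'Hôpital's rule the quotient is (-16*cos(4*h))/(8); substituting h = 0 gives -2.

-2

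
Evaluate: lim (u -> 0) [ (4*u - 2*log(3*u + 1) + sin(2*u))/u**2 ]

9

Substitution gives 0/0 (the numerator vanishes to order 2).
Expand each term to order u^2: the coefficient of u^2 in -2·ln(1 + 3u) is 9 and in sin(2u) is 0.
Lower-order terms cancel with the polynomial part, so the numerator is (9)·u^2 + o(u^2), and the limit is (9)/(1) = 9.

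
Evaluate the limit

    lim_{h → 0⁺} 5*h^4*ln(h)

0

This is a 0·(−∞) form. Rewrite as 5·ln(h) / h^(−4) and apply L'Hôpital:
the derivative quotient is 5·(1/h) / (−4·h^(−5)) = (-5/4)·h^4 → 0.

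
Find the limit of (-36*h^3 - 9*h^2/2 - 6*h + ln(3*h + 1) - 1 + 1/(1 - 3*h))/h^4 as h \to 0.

Substitution gives 0/0 (the numerator vanishes to order 4).
Expand each term to order h^4: the coefficient of h^4 in 1/(1 - 3h) is 81 and in ln(1 + 3h) is -81/4.
Lower-order terms cancel with the polynomial part, so the numerator is (243/4)·h^4 + o(h^4), and the limit is (243/4)/(1) = 243/4.

243/4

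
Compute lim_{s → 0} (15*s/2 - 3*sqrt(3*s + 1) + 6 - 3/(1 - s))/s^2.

Substitution gives 0/0 (the numerator vanishes to order 2).
Expand each term to order s^2: the coefficient of s^2 in -3·1/(1 - s) is -3 and in -3·√(1 + 3s) is 27/8.
Lower-order terms cancel with the polynomial part, so the numerator is (3/8)·s^2 + o(s^2), and the limit is (3/8)/(1) = 3/8.

3/8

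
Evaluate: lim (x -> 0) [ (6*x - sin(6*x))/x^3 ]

36

Direct substitution gives 0/0.
Apply L'Hôpital: lim (6 - 6*cos(6*x))/(3*x^2), still 0/0.
Apply L'Hôpital: lim (36*sin(6*x))/(6*x), still 0/0.
After 3 applications of L'Hôpital's rule the quotient is (216*cos(6*x))/(6); substituting x = 0 gives 36.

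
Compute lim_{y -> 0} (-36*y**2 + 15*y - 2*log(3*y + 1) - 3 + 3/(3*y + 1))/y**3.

Substitution gives 0/0 (the numerator vanishes to order 3).
Expand each term to order y^3: the coefficient of y^3 in -2·ln(1 + 3y) is -18 and in 3·1/(1 + 3y) is -81.
Lower-order terms cancel with the polynomial part, so the numerator is (-99)·y^3 + o(y^3), and the limit is (-99)/(1) = -99.

-99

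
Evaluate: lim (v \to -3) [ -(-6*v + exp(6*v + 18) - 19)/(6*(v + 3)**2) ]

-3

Direct substitution gives 0/0.
Apply L'Hôpital: lim (6*e^(6*v + 18) - 6)/(-12*v - 36), still 0/0.
After 2 applications of L'Hôpital's rule the quotient is (36*e^(6*v + 18))/(-12); substituting v = -3 gives -3.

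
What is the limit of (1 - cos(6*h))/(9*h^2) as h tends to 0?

2

Substitution gives 0/0.
Use (1 − cos u)/u² → 1/2 with u = 6h: the limit is 6²/(2·9) = 2.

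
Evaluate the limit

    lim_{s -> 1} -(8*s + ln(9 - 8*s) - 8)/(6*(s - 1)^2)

Direct substitution gives 0/0.
Apply L'Hôpital: lim (8 - 8/(9 - 8*s))/(12 - 12*s), still 0/0.
After 2 applications of L'Hôpital's rule the quotient is (-64/(9 - 8*s)^2)/(-12); substituting s = 1 gives 16/3.

16/3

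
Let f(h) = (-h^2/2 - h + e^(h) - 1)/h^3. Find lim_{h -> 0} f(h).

Direct substitution gives 0/0.
Apply L'Hôpital: lim (-h + e^(h) - 1)/(3*h^2), still 0/0.
Apply L'Hôpital: lim (e^(h) - 1)/(6*h), still 0/0.
After 3 applications of L'Hôpital's rule the quotient is (e^(h))/(6); substituting h = 0 gives 1/6.

1/6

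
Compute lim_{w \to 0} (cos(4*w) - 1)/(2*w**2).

-4

Direct substitution gives 0/0.
Apply L'Hôpital: lim (-4*sin(4*w))/(4*w), still 0/0.
After 2 applications of L'Hôpital's rule the quotient is (-16*cos(4*w))/(4); substituting w = 0 gives -4.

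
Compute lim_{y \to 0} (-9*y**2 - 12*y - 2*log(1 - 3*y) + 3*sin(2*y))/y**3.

Substitution gives 0/0 (the numerator vanishes to order 3).
Expand each term to order y^3: the coefficient of y^3 in 3·sin(2y) is -4 and in -2·ln(1 - 3y) is 18.
Lower-order terms cancel with the polynomial part, so the numerator is (14)·y^3 + o(y^3), and the limit is (14)/(1) = 14.

14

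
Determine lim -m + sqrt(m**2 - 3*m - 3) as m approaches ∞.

-3/2

This has the form ∞ − ∞. Multiply and divide by the conjugate √(m^2 - 3*m - 3) + m.
That gives (-3m - 3) / (√(m^2 - 3*m - 3) + m).
Divide numerator and denominator by m: the limit is -3/(2·1) = -3/2.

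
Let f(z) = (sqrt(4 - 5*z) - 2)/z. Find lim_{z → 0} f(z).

A 0/0 form; rationalise with √(4 - 5z) + √4. This collapses the numerator to -5z, leaving -5/(√(4 - 5z) + √4) → -5/(2√4) = -5/4.

-5/4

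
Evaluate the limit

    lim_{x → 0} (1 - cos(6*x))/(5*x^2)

Substitution gives 0/0.
Use (1 − cos u)/u² → 1/2 with u = 6x: the limit is 6²/(2·5) = 18/5.

18/5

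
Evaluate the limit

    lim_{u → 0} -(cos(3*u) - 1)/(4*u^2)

9/8

Direct substitution gives 0/0.
Apply L'Hôpital: lim (-3*sin(3*u))/(-8*u), still 0/0.
After 2 applications of L'Hôpital's rule the quotient is (-9*cos(3*u))/(-8); substituting u = 0 gives 9/8.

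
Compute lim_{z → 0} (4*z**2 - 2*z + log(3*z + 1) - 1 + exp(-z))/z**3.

Substitution gives 0/0 (the numerator vanishes to order 3).
Expand each term to order z^3: the coefficient of z^3 in ln(1 + 3z) is 9 and in e^(-z) is -1/6.
Lower-order terms cancel with the polynomial part, so the numerator is (53/6)·z^3 + o(z^3), and the limit is (53/6)/(1) = 53/6.

53/6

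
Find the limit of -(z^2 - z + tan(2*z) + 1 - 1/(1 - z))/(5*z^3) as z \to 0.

-1/3

Substitution gives 0/0; apply L'Hôpital's rule 3 times.
After differentiating numerator and denominator 3 times the quotient is (2*(8*(z - 1)^4*(3*tan(2*z)^2 + 1)/cos(2*z)^2 - 3)/(z - 1)^4)/(-30); at z = 0 this is -1/3.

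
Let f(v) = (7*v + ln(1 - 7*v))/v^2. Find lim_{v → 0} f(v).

Direct substitution gives 0/0.
Apply L'Hôpital: lim (7 - 7/(1 - 7*v))/(2*v), still 0/0.
After 2 applications of L'Hôpital's rule the quotient is (-49/(1 - 7*v)^2)/(2); substituting v = 0 gives -49/2.

-49/2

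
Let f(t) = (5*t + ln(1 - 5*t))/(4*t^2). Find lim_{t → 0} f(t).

-25/8

Direct substitution gives 0/0.
Apply L'Hôpital: lim (5 - 5/(1 - 5*t))/(8*t), still 0/0.
After 2 applications of L'Hôpital's rule the quotient is (-25/(1 - 5*t)^2)/(8); substituting t = 0 gives -25/8.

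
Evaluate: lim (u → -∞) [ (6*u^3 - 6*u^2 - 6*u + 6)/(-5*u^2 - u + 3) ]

∞

The numerator has higher degree (3 > 2); the quotient behaves like (6/(-5))·u^1 for large |u|.
As u → −∞ this diverges to ∞.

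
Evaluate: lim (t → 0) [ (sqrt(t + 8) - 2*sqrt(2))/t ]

√(2)/8

A 0/0 form; rationalise with √(8 + t) + √8. This collapses the numerator to t, leaving 1/(√(8 + t) + √8) → 1/(2√8) = √(2)/8.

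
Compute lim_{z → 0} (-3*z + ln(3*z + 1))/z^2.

-9/2

Direct substitution gives 0/0.
Apply L'Hôpital: lim (-3 + 3/(3*z + 1))/(2*z), still 0/0.
After 2 applications of L'Hôpital's rule the quotient is (-9/(3*z + 1)^2)/(2); substituting z = 0 gives -9/2.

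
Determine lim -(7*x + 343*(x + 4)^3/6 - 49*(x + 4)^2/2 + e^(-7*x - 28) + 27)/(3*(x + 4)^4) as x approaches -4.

-2401/72

Direct substitution gives 0/0.
Apply L'Hôpital: lim (-49*x + 343*(x + 4)^2/2 - 7*e^(-7*x - 28) - 189)/(-12*(x + 4)^3), still 0/0.
Apply L'Hôpital: lim (343*x + 49*e^(-7*x - 28) + 1323)/(-36*(x + 4)^2), still 0/0.
Apply L'Hôpital: lim (343 - 343*e^(-7*x - 28))/(-72*x - 288), still 0/0.
After 4 applications of L'Hôpital's rule the quotient is (2401*e^(-7*x - 28))/(-72); substituting x = -4 gives -2401/72.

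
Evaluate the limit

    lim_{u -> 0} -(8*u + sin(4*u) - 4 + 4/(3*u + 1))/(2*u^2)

-18

Substitution gives 0/0 (the numerator vanishes to order 2).
Expand each term to order u^2: the coefficient of u^2 in sin(4u) is 0 and in 4·1/(1 + 3u) is 36.
Lower-order terms cancel with the polynomial part, so the numerator is (36)·u^2 + o(u^2), and the limit is (36)/(-2) = -18.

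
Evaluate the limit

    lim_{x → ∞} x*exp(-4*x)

0

Write as x^1/e^{4x}, an ∞/∞ form.
Exponential growth dominates any polynomial, so repeated L'Hôpital (or the standard result) gives 0.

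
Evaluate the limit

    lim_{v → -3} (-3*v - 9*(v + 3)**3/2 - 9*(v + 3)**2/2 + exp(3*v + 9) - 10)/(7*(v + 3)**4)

Direct substitution gives 0/0.
Apply L'Hôpital: lim (-9*v - 27*(v + 3)^2/2 + 3*e^(3*v + 9) - 30)/(28*(v + 3)^3), still 0/0.
Apply L'Hôpital: lim (-27*v + 9*e^(3*v + 9) - 90)/(84*(v + 3)^2), still 0/0.
Apply L'Hôpital: lim (27*e^(3*v + 9) - 27)/(168*v + 504), still 0/0.
After 4 applications of L'Hôpital's rule the quotient is (81*e^(3*v + 9))/(168); substituting v = -3 gives 27/56.

27/56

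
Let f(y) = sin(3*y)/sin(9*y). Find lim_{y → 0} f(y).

1/3

Substitution gives 0/0.
Divide numerator and denominator by y: sin(3y)/y → 3 and sin(9y)/y → 9, so the limit is 1·3/9 = 1/3.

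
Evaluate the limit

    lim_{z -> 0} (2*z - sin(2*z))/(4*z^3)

Direct substitution gives 0/0.
Apply L'Hôpital: lim (2 - 2*cos(2*z))/(12*z^2), still 0/0.
Apply L'Hôpital: lim (4*sin(2*z))/(24*z), still 0/0.
After 3 applications of L'Hôpital's rule the quotient is (8*cos(2*z))/(24); substituting z = 0 gives 1/3.

1/3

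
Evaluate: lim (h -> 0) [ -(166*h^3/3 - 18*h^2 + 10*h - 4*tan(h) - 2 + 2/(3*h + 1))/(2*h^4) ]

Substitution gives 0/0 (the numerator vanishes to order 4).
Expand each term to order h^4: the coefficient of h^4 in 2·1/(1 + 3h) is 162 and in -4·tan(h) is 0.
Lower-order terms cancel with the polynomial part, so the numerator is (162)·h^4 + o(h^4), and the limit is (162)/(-2) = -81.

-81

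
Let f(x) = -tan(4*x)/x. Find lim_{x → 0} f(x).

-4

Substitution gives 0/0.
Since tan(u)/u → 1 as u → 0, tan(4x)/(4x) → 1 and the limit is 4/(-1) = -4.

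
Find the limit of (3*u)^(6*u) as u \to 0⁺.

Base → 0⁺ and exponent → 0⁺: a 0^0 form.
Take logs: 6u·ln(3u). This is 0·(−∞); rewriting as ln(3u)/(1/(6u)) and applying L'Hôpital gives 0.
Hence the limit is e^0 = 1.

1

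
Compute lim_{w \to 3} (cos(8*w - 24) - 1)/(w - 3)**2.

-32

Direct substitution gives 0/0.
Apply L'Hôpital: lim (-8*sin(8*w - 24))/(2*w - 6), still 0/0.
After 2 applications of L'Hôpital's rule the quotient is (-64*cos(8*w - 24))/(2); substituting w = 3 gives -32.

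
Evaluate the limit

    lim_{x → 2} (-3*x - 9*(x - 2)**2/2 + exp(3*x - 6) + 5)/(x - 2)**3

Direct substitution gives 0/0.
Apply L'Hôpital: lim (-9*x + 3*e^(3*x - 6) + 15)/(3*(x - 2)^2), still 0/0.
Apply L'Hôpital: lim (9*e^(3*x - 6) - 9)/(6*x - 12), still 0/0.
After 3 applications of L'Hôpital's rule the quotient is (27*e^(3*x - 6))/(6); substituting x = 2 gives 9/2.

9/2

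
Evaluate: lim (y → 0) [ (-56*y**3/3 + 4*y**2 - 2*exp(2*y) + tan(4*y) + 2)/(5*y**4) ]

-4/15

Substitution gives 0/0 (the numerator vanishes to order 4).
Expand each term to order y^4: the coefficient of y^4 in -2·e^(2y) is -4/3 and in tan(4y) is 0.
Lower-order terms cancel with the polynomial part, so the numerator is (-4/3)·y^4 + o(y^4), and the limit is (-4/3)/(5) = -4/15.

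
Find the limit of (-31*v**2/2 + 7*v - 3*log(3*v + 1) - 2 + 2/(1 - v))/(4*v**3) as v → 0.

Substitution gives 0/0 (the numerator vanishes to order 3).
Expand each term to order v^3: the coefficient of v^3 in -3·ln(1 + 3v) is -27 and in 2·1/(1 - v) is 2.
Lower-order terms cancel with the polynomial part, so the numerator is (-25)·v^3 + o(v^3), and the limit is (-25)/(4) = -25/4.

-25/4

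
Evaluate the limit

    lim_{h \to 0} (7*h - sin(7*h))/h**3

343/6

Direct substitution gives 0/0.
Apply L'Hôpital: lim (7 - 7*cos(7*h))/(3*h^2), still 0/0.
Apply L'Hôpital: lim (49*sin(7*h))/(6*h), still 0/0.
After 3 applications of L'Hôpital's rule the quotient is (343*cos(7*h))/(6); substituting h = 0 gives 343/6.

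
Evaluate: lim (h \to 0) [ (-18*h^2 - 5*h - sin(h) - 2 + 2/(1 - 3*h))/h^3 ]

325/6

Substitution gives 0/0 (the numerator vanishes to order 3).
Expand each term to order h^3: the coefficient of h^3 in 2·1/(1 - 3h) is 54 and in −sin(h) is 1/6.
Lower-order terms cancel with the polynomial part, so the numerator is (325/6)·h^3 + o(h^3), and the limit is (325/6)/(1) = 325/6.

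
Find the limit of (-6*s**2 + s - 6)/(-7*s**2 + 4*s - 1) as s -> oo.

Numerator and denominator both have degree 2.
Dividing every term by s^2, all lower-order terms vanish and the limit is the ratio of leading coefficients, -6/(-7) = 6/7.

6/7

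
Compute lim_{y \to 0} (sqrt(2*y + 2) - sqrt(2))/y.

√(2)/2

A 0/0 form; rationalise with √(2 + 2y) + √2. This collapses the numerator to 2y, leaving 2/(√(2 + 2y) + √2) → 2/(2√2) = √(2)/2.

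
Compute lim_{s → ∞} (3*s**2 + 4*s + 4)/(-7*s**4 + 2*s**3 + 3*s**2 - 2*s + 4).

The denominator has degree 4 and the numerator degree 2. Dividing numerator and denominator by s^4 sends every term to 0 except the leading denominator term, so the limit is 0.

0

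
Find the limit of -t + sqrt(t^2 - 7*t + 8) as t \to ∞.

-7/2

An ∞ − ∞ form. Rationalising with the conjugate, the difference becomes (-7t + 8) / (√(t^2 - 7*t + 8) + t).
For large t the denominator behaves like 2·t, so the quotient tends to -7/2 = -7/2.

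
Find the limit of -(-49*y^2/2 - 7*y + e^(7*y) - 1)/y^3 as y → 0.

Direct substitution gives 0/0.
Apply L'Hôpital: lim (-49*y + 7*e^(7*y) - 7)/(-3*y^2), still 0/0.
Apply L'Hôpital: lim (49*e^(7*y) - 49)/(-6*y), still 0/0.
After 3 applications of L'Hôpital's rule the quotient is (343*e^(7*y))/(-6); substituting y = 0 gives -343/6.

-343/6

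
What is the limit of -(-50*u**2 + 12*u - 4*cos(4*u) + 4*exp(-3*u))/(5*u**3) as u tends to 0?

Substitution gives 0/0 (the numerator vanishes to order 3).
Expand each term to order u^3: the coefficient of u^3 in 4·e^(-3u) is -18 and in -4·cos(4u) is 0.
Lower-order terms cancel with the polynomial part, so the numerator is (-18)·u^3 + o(u^3), and the limit is (-18)/(-5) = 18/5.

18/5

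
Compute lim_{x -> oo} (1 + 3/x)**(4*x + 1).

e^(12)

Write it as [(1 + 3/x)^x]^(4) · (1 + 3/x)^(1). The bracketed term tends to e^(3) and the second factor to 1, so the limit is e^(12).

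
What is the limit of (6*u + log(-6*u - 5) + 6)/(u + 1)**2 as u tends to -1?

Direct substitution gives 0/0.
Apply L'Hôpital: lim (6 - 6/(-6*u - 5))/(2*u + 2), still 0/0.
After 2 applications of L'Hôpital's rule the quotient is (-36/(-6*u - 5)^2)/(2); substituting u = -1 gives -18.

-18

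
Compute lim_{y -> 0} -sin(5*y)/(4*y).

Substitution gives 0/0.
Write it as (5/(-4))·sin(5y)/(5y); since sin(u)/u → 1, the limit is -5/4.

-5/4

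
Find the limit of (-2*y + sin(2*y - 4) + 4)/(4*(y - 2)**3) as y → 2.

Direct substitution gives 0/0.
Apply L'Hôpital: lim (2*cos(2*y - 4) - 2)/(12*(y - 2)^2), still 0/0.
Apply L'Hôpital: lim (-4*sin(2*y - 4))/(24*y - 48), still 0/0.
After 3 applications of L'Hôpital's rule the quotient is (-8*cos(2*y - 4))/(24); substituting y = 2 gives -1/3.

-1/3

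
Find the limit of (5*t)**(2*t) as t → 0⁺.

Base → 0⁺ and exponent → 0⁺: a 0^0 form.
Take logs: 2t·ln(5t). This is 0·(−∞); rewriting as ln(5t)/(1/(2t)) and applying L'Hôpital gives 0.
Hence the limit is e^0 = 1.

1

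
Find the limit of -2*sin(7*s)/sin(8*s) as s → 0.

Substitution gives 0/0.
Divide numerator and denominator by s: sin(7s)/s → 7 and sin(8s)/s → 8, so the limit is -2·7/8 = -7/4.

-7/4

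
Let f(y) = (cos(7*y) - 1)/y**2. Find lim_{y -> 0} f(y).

-49/2

Direct substitution gives 0/0.
Apply L'Hôpital: lim (-7*sin(7*y))/(2*y), still 0/0.
After 2 applications of L'Hôpital's rule the quotient is (-49*cos(7*y))/(2); substituting y = 0 gives -49/2.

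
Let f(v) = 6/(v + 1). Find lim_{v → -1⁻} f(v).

As v → -1⁻, (v + 1) → 0⁻, so (v + 1)^1 → 0⁻ and 6/(v + 1)^1 → -∞.

-∞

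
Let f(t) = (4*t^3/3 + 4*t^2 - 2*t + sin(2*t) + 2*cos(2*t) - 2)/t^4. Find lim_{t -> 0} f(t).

Substitution gives 0/0; apply L'Hôpital's rule 4 times.
After differentiating numerator and denominator 4 times the quotient is (16*sin(2*t) + 32*cos(2*t))/(24); at t = 0 this is 4/3.

4/3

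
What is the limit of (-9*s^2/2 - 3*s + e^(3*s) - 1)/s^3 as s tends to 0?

Direct substitution gives 0/0.
Apply L'Hôpital: lim (-9*s + 3*e^(3*s) - 3)/(3*s^2), still 0/0.
Apply L'Hôpital: lim (9*e^(3*s) - 9)/(6*s), still 0/0.
After 3 applications of L'Hôpital's rule the quotient is (27*e^(3*s))/(6); substituting s = 0 gives 9/2.

9/2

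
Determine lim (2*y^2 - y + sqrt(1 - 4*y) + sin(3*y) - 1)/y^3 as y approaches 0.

-17/2

Substitution gives 0/0 (the numerator vanishes to order 3).
Expand each term to order y^3: the coefficient of y^3 in sin(3y) is -9/2 and in √(1 - 4y) is -4.
Lower-order terms cancel with the polynomial part, so the numerator is (-17/2)·y^3 + o(y^3), and the limit is (-17/2)/(1) = -17/2.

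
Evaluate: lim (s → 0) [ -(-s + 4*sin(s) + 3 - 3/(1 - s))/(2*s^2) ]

Substitution gives 0/0; apply L'Hôpital's rule 2 times.
After differentiating numerator and denominator 2 times the quotient is (-4*sin(s) + 6/(s - 1)^3)/(-4); at s = 0 this is 3/2.

3/2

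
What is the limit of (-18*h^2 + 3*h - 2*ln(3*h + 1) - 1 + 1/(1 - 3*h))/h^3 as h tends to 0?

Substitution gives 0/0 (the numerator vanishes to order 3).
Expand each term to order h^3: the coefficient of h^3 in 1/(1 - 3h) is 27 and in -2·ln(1 + 3h) is -18.
Lower-order terms cancel with the polynomial part, so the numerator is (9)·h^3 + o(h^3), and the limit is (9)/(1) = 9.

9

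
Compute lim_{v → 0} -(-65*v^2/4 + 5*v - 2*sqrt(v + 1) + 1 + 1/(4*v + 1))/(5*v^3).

513/40

Substitution gives 0/0 (the numerator vanishes to order 3).
Expand each term to order v^3: the coefficient of v^3 in 1/(1 + 4v) is -64 and in -2·√(1 + v) is -1/8.
Lower-order terms cancel with the polynomial part, so the numerator is (-513/8)·v^3 + o(v^3), and the limit is (-513/8)/(-5) = 513/40.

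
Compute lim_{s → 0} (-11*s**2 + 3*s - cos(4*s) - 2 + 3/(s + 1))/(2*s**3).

Substitution gives 0/0 (the numerator vanishes to order 3).
Expand each term to order s^3: the coefficient of s^3 in −cos(4s) is 0 and in 3·1/(1 + s) is -3.
Lower-order terms cancel with the polynomial part, so the numerator is (-3)·s^3 + o(s^3), and the limit is (-3)/(2) = -3/2.

-3/2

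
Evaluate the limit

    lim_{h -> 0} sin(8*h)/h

8

Substitution gives 0/0.
Write it as (8)·sin(8h)/(8h); since sin(u)/u → 1, the limit is 8.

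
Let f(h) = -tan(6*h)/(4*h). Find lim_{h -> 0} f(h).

Substitution gives 0/0.
Since tan(u)/u → 1 as u → 0, tan(6h)/(6h) → 1 and the limit is 6/(-4) = -3/2.

-3/2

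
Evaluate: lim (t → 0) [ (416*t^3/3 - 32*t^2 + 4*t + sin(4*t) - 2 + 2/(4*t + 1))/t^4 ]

512

Substitution gives 0/0 (the numerator vanishes to order 4).
Expand each term to order t^4: the coefficient of t^4 in 2·1/(1 + 4t) is 512 and in sin(4t) is 0.
Lower-order terms cancel with the polynomial part, so the numerator is (512)·t^4 + o(t^4), and the limit is (512)/(1) = 512.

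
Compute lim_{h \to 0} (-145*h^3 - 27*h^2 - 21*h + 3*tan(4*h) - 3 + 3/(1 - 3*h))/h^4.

Substitution gives 0/0 (the numerator vanishes to order 4).
Expand each term to order h^4: the coefficient of h^4 in 3·1/(1 - 3h) is 243 and in 3·tan(4h) is 0.
Lower-order terms cancel with the polynomial part, so the numerator is (243)·h^4 + o(h^4), and the limit is (243)/(1) = 243.

243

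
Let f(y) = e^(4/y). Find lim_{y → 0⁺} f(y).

As y → 0⁺, 4/(y) → +∞, so e^(4/(y)) → ∞.

∞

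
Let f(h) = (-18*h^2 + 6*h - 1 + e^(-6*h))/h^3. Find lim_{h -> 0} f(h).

-36

Direct substitution gives 0/0.
Apply L'Hôpital: lim (-36*h + 6 - 6*e^(-6*h))/(3*h^2), still 0/0.
Apply L'Hôpital: lim (-36 + 36*e^(-6*h))/(6*h), still 0/0.
After 3 applications of L'Hôpital's rule the quotient is (-216*e^(-6*h))/(6); substituting h = 0 gives -36.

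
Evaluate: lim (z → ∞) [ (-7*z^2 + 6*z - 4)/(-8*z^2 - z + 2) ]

Numerator and denominator both have degree 2.
Dividing every term by z^2, all lower-order terms vanish and the limit is the ratio of leading coefficients, -7/(-8) = 7/8.

7/8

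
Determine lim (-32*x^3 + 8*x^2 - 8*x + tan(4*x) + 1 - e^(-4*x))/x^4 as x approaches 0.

Substitution gives 0/0 (the numerator vanishes to order 4).
Expand each term to order x^4: the coefficient of x^4 in tan(4x) is 0 and in −e^(-4x) is -32/3.
Lower-order terms cancel with the polynomial part, so the numerator is (-32/3)·x^4 + o(x^4), and the limit is (-32/3)/(1) = -32/3.

-32/3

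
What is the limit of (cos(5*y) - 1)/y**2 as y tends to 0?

Direct substitution gives 0/0.
Apply L'Hôpital: lim (-5*sin(5*y))/(2*y), still 0/0.
After 2 applications of L'Hôpital's rule the quotient is (-25*cos(5*y))/(2); substituting y = 0 gives -25/2.

-25/2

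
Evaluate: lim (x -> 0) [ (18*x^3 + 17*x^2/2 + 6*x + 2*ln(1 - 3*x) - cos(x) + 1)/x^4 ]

Substitution gives 0/0; apply L'Hôpital's rule 4 times.
After differentiating numerator and denominator 4 times the quotient is (-cos(x) - 972/(3*x - 1)^4)/(24); at x = 0 this is -973/24.

-973/24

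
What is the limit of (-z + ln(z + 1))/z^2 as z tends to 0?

-1/2

Direct substitution gives 0/0.
Apply L'Hôpital: lim (-1 + 1/(z + 1))/(2*z), still 0/0.
After 2 applications of L'Hôpital's rule the quotient is (-1/(z + 1)^2)/(2); substituting z = 0 gives -1/2.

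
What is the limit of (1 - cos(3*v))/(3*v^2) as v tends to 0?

3/2

Substitution gives 0/0.
Use (1 − cos u)/u² → 1/2 with u = 3v: the limit is 3²/(2·3) = 3/2.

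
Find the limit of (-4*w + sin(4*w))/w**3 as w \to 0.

-32/3

Direct substitution gives 0/0.
Apply L'Hôpital: lim (4*cos(4*w) - 4)/(3*w^2), still 0/0.
Apply L'Hôpital: lim (-16*sin(4*w))/(6*w), still 0/0.
After 3 applications of L'Hôpital's rule the quotient is (-64*cos(4*w))/(6); substituting w = 0 gives -32/3.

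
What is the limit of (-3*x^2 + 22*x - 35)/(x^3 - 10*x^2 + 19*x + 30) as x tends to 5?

4/3

Direct substitution gives 0/0, so factor. Both numerator and denominator have (x - 5) as a factor.
After cancelling, the expression reduces to (7 - 3*x)/(x^2 - 5*x - 6).
Substituting x = 5 gives 4/3.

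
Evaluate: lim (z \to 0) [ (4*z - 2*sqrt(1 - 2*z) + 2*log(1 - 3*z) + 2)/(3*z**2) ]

Substitution gives 0/0; apply L'Hôpital's rule 2 times.
After differentiating numerator and denominator 2 times the quotient is (-18/(3*z - 1)^2 + 2/(1 - 2*z)^(3/2))/(6); at z = 0 this is -8/3.

-8/3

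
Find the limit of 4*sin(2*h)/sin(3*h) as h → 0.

Substitution gives 0/0.
Divide numerator and denominator by h: sin(2h)/h → 2 and sin(3h)/h → 3, so the limit is 4·2/3 = 8/3.

8/3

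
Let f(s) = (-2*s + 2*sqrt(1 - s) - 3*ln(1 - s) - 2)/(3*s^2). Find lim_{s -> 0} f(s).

5/12

Substitution gives 0/0 (the numerator vanishes to order 2).
Expand each term to order s^2: the coefficient of s^2 in -3·ln(1 - s) is 3/2 and in 2·√(1 - s) is -1/4.
Lower-order terms cancel with the polynomial part, so the numerator is (5/4)·s^2 + o(s^2), and the limit is (5/4)/(3) = 5/12.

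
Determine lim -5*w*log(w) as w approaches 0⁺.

0

This is a 0·(−∞) form. Rewrite as -5·ln(w) / w^(−1) and apply L'Hôpital:
the derivative quotient is -5·(1/w) / (−1·w^(−2)) = (5/1)·w^1 → 0.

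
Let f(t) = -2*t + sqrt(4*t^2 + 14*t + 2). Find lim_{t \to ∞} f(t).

An ∞ − ∞ form. Rationalising with the conjugate, the difference becomes (14t + 2) / (√(4*t^2 + 14*t + 2) + 2t).
For large t the denominator behaves like 2·2t, so the quotient tends to 14/4 = 7/2.

7/2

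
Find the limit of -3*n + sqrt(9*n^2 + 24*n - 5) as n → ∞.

4

An ∞ − ∞ form. Rationalising with the conjugate, the difference becomes (24n - 5) / (√(9*n^2 + 24*n - 5) + 3n).
For large n the denominator behaves like 2·3n, so the quotient tends to 24/6 = 4.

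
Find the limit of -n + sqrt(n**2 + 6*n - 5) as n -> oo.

3

This has the form ∞ − ∞. Multiply and divide by the conjugate √(n^2 + 6*n - 5) + n.
That gives (6n - 5) / (√(n^2 + 6*n - 5) + n).
Divide numerator and denominator by n: the limit is 6/(2·1) = 3.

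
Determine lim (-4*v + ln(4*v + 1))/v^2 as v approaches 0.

-8

Direct substitution gives 0/0.
Apply L'Hôpital: lim (-4 + 4/(4*v + 1))/(2*v), still 0/0.
After 2 applications of L'Hôpital's rule the quotient is (-16/(4*v + 1)^2)/(2); substituting v = 0 gives -8.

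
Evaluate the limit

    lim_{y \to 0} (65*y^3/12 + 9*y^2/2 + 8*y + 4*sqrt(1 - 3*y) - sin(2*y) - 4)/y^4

Substitution gives 0/0 (the numerator vanishes to order 4).
Expand each term to order y^4: the coefficient of y^4 in −sin(2y) is 0 and in 4·√(1 - 3y) is -405/32.
Lower-order terms cancel with the polynomial part, so the numerator is (-405/32)·y^4 + o(y^4), and the limit is (-405/32)/(1) = -405/32.

-405/32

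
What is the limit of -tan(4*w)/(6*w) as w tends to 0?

Substitution gives 0/0.
Since tan(u)/u → 1 as u → 0, tan(4w)/(4w) → 1 and the limit is 4/(-6) = -2/3.

-2/3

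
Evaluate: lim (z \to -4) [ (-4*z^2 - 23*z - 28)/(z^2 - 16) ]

-9/8

Direct substitution gives 0/0, so factor. Both numerator and denominator have (z + 4) as a factor.
After cancelling, the expression reduces to (-4*z - 7)/(z - 4).
Substituting z = -4 gives -9/8.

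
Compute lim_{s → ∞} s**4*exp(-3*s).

Write as s^4/e^{3s}, an ∞/∞ form.
Exponential growth dominates any polynomial, so repeated L'Hôpital (or the standard result) gives 0.

0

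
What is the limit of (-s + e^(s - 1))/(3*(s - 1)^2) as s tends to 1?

1/6

Direct substitution gives 0/0.
Apply L'Hôpital: lim (e^(s - 1) - 1)/(6*s - 6), still 0/0.
After 2 applications of L'Hôpital's rule the quotient is (e^(s - 1))/(6); substituting s = 1 gives 1/6.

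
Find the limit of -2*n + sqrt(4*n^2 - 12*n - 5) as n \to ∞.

-3

An ∞ − ∞ form. Rationalising with the conjugate, the difference becomes (-12n - 5) / (√(4*n^2 - 12*n - 5) + 2n).
For large n the denominator behaves like 2·2n, so the quotient tends to -12/4 = -3.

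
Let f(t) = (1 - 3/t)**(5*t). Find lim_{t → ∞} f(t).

Let L be the limit and take ln: ln L = lim (5t)·ln(1 - 3/t) = lim (5t)·(-3/t + O(1/t²)) = -15.
Hence L = e^(-15).

e^(-15)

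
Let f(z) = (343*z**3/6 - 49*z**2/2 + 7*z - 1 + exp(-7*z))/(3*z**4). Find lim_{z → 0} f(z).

Direct substitution gives 0/0.
Apply L'Hôpital: lim (343*z^2/2 - 49*z + 7 - 7*e^(-7*z))/(12*z^3), still 0/0.
Apply L'Hôpital: lim (343*z - 49 + 49*e^(-7*z))/(36*z^2), still 0/0.
Apply L'Hôpital: lim (343 - 343*e^(-7*z))/(72*z), still 0/0.
After 4 applications of L'Hôpital's rule the quotient is (2401*e^(-7*z))/(72); substituting z = 0 gives 2401/72.

2401/72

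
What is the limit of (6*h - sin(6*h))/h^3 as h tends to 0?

36

Direct substitution gives 0/0.
Apply L'Hôpital: lim (6 - 6*cos(6*h))/(3*h^2), still 0/0.
Apply L'Hôpital: lim (36*sin(6*h))/(6*h), still 0/0.
After 3 applications of L'Hôpital's rule the quotient is (216*cos(6*h))/(6); substituting h = 0 gives 36.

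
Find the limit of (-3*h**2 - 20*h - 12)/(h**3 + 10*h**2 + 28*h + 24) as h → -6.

Since h = -6 makes numerator and denominator zero, (h + 6) divides both.
Cancelling it gives (-3*h - 2)/(h^2 + 4*h + 4); now plug in h = -6 to get 1.

1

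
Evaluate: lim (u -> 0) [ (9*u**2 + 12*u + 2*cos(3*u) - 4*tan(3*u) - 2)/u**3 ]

Substitution gives 0/0; apply L'Hôpital's rule 3 times.
After differentiating numerator and denominator 3 times the quotient is (54*sin(3*u) - 648*tan(3*u)^4 - 864*tan(3*u)^2 - 216)/(6); at u = 0 this is -36.

-36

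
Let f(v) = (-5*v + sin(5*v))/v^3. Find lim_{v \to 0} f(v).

-125/6

Direct substitution gives 0/0.
Apply L'Hôpital: lim (5*cos(5*v) - 5)/(3*v^2), still 0/0.
Apply L'Hôpital: lim (-25*sin(5*v))/(6*v), still 0/0.
After 3 applications of L'Hôpital's rule the quotient is (-125*cos(5*v))/(6); substituting v = 0 gives -125/6.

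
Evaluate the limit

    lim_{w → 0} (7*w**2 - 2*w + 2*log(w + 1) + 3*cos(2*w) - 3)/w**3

Substitution gives 0/0; apply L'Hôpital's rule 3 times.
After differentiating numerator and denominator 3 times the quotient is (24*sin(2*w) + 4/(w + 1)^3)/(6); at w = 0 this is 2/3.

2/3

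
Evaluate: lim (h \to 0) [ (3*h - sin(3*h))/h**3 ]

Direct substitution gives 0/0.
Apply L'Hôpital: lim (3 - 3*cos(3*h))/(3*h^2), still 0/0.
Apply L'Hôpital: lim (9*sin(3*h))/(6*h), still 0/0.
After 3 applications of L'Hôpital's rule the quotient is (27*cos(3*h))/(6); substituting h = 0 gives 9/2.

9/2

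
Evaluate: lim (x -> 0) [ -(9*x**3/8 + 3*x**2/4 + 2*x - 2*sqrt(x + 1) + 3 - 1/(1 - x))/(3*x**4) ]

59/192

Substitution gives 0/0; apply L'Hôpital's rule 4 times.
After differentiating numerator and denominator 4 times the quotient is (15/(8*(x + 1)^(7/2)) + 24/(x - 1)^5)/(-72); at x = 0 this is 59/192.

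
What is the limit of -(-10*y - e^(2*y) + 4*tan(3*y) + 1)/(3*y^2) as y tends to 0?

Substitution gives 0/0 (the numerator vanishes to order 2).
Expand each term to order y^2: the coefficient of y^2 in 4·tan(3y) is 0 and in −e^(2y) is -2.
Lower-order terms cancel with the polynomial part, so the numerator is (-2)·y^2 + o(y^2), and the limit is (-2)/(-3) = 2/3.

2/3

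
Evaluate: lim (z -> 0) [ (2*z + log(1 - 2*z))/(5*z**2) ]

Direct substitution gives 0/0.
Apply L'Hôpital: lim (2 - 2/(1 - 2*z))/(10*z), still 0/0.
After 2 applications of L'Hôpital's rule the quotient is (-4/(1 - 2*z)^2)/(10); substituting z = 0 gives -2/5.

-2/5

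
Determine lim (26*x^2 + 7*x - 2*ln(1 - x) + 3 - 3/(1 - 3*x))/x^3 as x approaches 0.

Substitution gives 0/0; apply L'Hôpital's rule 3 times.
After differentiating numerator and denominator 3 times the quotient is (-486/(3*x - 1)^4 - 4/(x - 1)^3)/(6); at x = 0 this is -241/3.

-241/3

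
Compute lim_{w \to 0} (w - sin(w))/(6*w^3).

Direct substitution gives 0/0.
Apply L'Hôpital: lim (1 - cos(w))/(18*w^2), still 0/0.
Apply L'Hôpital: lim (sin(w))/(36*w), still 0/0.
After 3 applications of L'Hôpital's rule the quotient is (cos(w))/(36); substituting w = 0 gives 1/36.

1/36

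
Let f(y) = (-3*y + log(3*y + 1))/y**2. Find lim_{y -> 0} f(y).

Direct substitution gives 0/0.
Apply L'Hôpital: lim (-3 + 3/(3*y + 1))/(2*y), still 0/0.
After 2 applications of L'Hôpital's rule the quotient is (-9/(3*y + 1)^2)/(2); substituting y = 0 gives -9/2.

-9/2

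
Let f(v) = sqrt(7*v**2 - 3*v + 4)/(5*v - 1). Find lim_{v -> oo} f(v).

√(7)/5

For large |v|, √(7*v^2 - 3*v + 4) ≈ √7·|v| and the denominator ≈ 5v.
Since v → +∞, |v| = v, giving √7/(5) = √(7)/5.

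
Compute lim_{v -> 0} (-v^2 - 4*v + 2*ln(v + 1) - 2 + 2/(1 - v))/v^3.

8/3

Substitution gives 0/0; apply L'Hôpital's rule 3 times.
After differentiating numerator and denominator 3 times the quotient is (4/(v + 1)^3 + 12/(v - 1)^4)/(6); at v = 0 this is 8/3.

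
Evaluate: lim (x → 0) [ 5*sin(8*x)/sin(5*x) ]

Substitution gives 0/0.
Divide numerator and denominator by x: sin(8x)/x → 8 and sin(5x)/x → 5, so the limit is 5·8/5 = 8.

8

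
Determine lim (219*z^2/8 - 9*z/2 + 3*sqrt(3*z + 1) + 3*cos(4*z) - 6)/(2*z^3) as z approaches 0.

81/32

Substitution gives 0/0 (the numerator vanishes to order 3).
Expand each term to order z^3: the coefficient of z^3 in 3·√(1 + 3z) is 81/16 and in 3·cos(4z) is 0.
Lower-order terms cancel with the polynomial part, so the numerator is (81/16)·z^3 + o(z^3), and the limit is (81/16)/(2) = 81/32.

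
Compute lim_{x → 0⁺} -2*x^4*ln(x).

0

This is a 0·(−∞) form. Rewrite as -2·ln(x) / x^(−4) and apply L'Hôpital:
the derivative quotient is -2·(1/x) / (−4·x^(−5)) = (2/4)·x^4 → 0.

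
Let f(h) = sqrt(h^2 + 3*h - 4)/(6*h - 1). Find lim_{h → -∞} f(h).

For large |h|, √(h^2 + 3*h - 4) ≈ √1·|h| and the denominator ≈ 6h.
Since h → −∞, |h| = −h, giving −√1/(6) = -1/6.

-1/6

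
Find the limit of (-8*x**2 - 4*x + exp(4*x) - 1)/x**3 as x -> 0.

Direct substitution gives 0/0.
Apply L'Hôpital: lim (-16*x + 4*e^(4*x) - 4)/(3*x^2), still 0/0.
Apply L'Hôpital: lim (16*e^(4*x) - 16)/(6*x), still 0/0.
After 3 applications of L'Hôpital's rule the quotient is (64*e^(4*x))/(6); substituting x = 0 gives 32/3.

32/3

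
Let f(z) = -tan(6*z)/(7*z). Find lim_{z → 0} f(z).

Substitution gives 0/0.
Since tan(u)/u → 1 as u → 0, tan(6z)/(6z) → 1 and the limit is 6/(-7) = -6/7.

-6/7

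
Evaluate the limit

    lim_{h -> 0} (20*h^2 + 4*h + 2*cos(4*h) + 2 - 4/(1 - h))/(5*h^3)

Substitution gives 0/0 (the numerator vanishes to order 3).
Expand each term to order h^3: the coefficient of h^3 in -4·1/(1 - h) is -4 and in 2·cos(4h) is 0.
Lower-order terms cancel with the polynomial part, so the numerator is (-4)·h^3 + o(h^3), and the limit is (-4)/(5) = -4/5.

-4/5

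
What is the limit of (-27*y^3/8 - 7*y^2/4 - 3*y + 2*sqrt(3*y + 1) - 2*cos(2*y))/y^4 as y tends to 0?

Substitution gives 0/0; apply L'Hôpital's rule 4 times.
After differentiating numerator and denominator 4 times the quotient is (-32*cos(2*y) - 1215/(8*(3*y + 1)^(7/2)))/(24); at y = 0 this is -1471/192.

-1471/192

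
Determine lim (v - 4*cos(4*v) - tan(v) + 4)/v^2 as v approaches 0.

Substitution gives 0/0; apply L'Hôpital's rule 2 times.
After differentiating numerator and denominator 2 times the quotient is (64*cos(4*v) - 2*tan(v)^3 - 2*tan(v))/(2); at v = 0 this is 32.

32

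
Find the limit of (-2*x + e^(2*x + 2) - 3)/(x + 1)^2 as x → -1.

Direct substitution gives 0/0.
Apply L'Hôpital: lim (2*e^(2*x + 2) - 2)/(2*x + 2), still 0/0.
After 2 applications of L'Hôpital's rule the quotient is (4*e^(2*x + 2))/(2); substituting x = -1 gives 2.

2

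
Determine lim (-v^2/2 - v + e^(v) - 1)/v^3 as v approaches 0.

1/6

Direct substitution gives 0/0.
Apply L'Hôpital: lim (-v + e^(v) - 1)/(3*v^2), still 0/0.
Apply L'Hôpital: lim (e^(v) - 1)/(6*v), still 0/0.
After 3 applications of L'Hôpital's rule the quotient is (e^(v))/(6); substituting v = 0 gives 1/6.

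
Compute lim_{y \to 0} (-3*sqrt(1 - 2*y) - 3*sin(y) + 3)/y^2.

Substitution gives 0/0; apply L'Hôpital's rule 2 times.
After differentiating numerator and denominator 2 times the quotient is (3*sin(y) + 3/(1 - 2*y)^(3/2))/(2); at y = 0 this is 3/2.

3/2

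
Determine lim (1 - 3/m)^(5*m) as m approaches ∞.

e^(-15)

Let L be the limit and take ln: ln L = lim (5m)·ln(1 - 3/m) = lim (5m)·(-3/m + O(1/m²)) = -15.
Hence L = e^(-15).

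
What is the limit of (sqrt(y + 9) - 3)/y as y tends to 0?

Substitution gives 0/0. Multiply numerator and denominator by the conjugate √(9 + y) + √9.
The numerator becomes (9 + y) − 9 = y, so the expression simplifies to 1/(√(9 + y) + √9).
Letting y → 0 gives 1/(2√9) = 1/6.

1/6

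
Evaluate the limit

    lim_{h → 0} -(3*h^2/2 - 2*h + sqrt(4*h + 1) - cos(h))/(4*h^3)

-1

Substitution gives 0/0 (the numerator vanishes to order 3).
Expand each term to order h^3: the coefficient of h^3 in √(1 + 4h) is 4 and in −cos(h) is 0.
Lower-order terms cancel with the polynomial part, so the numerator is (4)·h^3 + o(h^3), and the limit is (4)/(-4) = -1.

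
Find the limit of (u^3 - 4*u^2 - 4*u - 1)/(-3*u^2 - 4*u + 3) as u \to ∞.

-∞

The numerator has higher degree (3 > 2); the quotient behaves like (1/(-3))·u^1 for large |u|.
As u → +∞ this diverges to -∞.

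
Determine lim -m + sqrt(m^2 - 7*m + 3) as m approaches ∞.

-7/2

An ∞ − ∞ form. Rationalising with the conjugate, the difference becomes (-7m + 3) / (√(m^2 - 7*m + 3) + m).
For large m the denominator behaves like 2·m, so the quotient tends to -7/2 = -7/2.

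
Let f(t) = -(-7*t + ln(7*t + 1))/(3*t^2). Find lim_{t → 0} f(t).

Direct substitution gives 0/0.
Apply L'Hôpital: lim (-7 + 7/(7*t + 1))/(-6*t), still 0/0.
After 2 applications of L'Hôpital's rule the quotient is (-49/(7*t + 1)^2)/(-6); substituting t = 0 gives 49/6.

49/6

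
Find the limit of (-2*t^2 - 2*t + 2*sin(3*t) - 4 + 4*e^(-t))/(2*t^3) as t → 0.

Substitution gives 0/0; apply L'Hôpital's rule 3 times.
After differentiating numerator and denominator 3 times the quotient is (-54*cos(3*t) - 4*e^(-t))/(12); at t = 0 this is -29/6.

-29/6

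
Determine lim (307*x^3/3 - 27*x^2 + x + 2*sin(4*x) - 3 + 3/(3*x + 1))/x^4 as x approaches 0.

Substitution gives 0/0 (the numerator vanishes to order 4).
Expand each term to order x^4: the coefficient of x^4 in 2·sin(4x) is 0 and in 3·1/(1 + 3x) is 243.
Lower-order terms cancel with the polynomial part, so the numerator is (243)·x^4 + o(x^4), and the limit is (243)/(1) = 243.

243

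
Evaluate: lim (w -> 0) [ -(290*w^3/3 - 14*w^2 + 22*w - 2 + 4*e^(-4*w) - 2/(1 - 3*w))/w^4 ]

Substitution gives 0/0; apply L'Hôpital's rule 4 times.
After differentiating numerator and denominator 4 times the quotient is (1024*e^(-4*w) + 3888/(3*w - 1)^5)/(-24); at w = 0 this is 358/3.

358/3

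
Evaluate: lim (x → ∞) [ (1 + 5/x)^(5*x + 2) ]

Write it as [(1 + 5/x)^x]^(5) · (1 + 5/x)^(2). The bracketed term tends to e^(5) and the second factor to 1, so the limit is e^(25).

e^(25)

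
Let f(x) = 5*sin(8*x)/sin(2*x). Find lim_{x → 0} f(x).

20

Substitution gives 0/0.
Divide numerator and denominator by x: sin(8x)/x → 8 and sin(2x)/x → 2, so the limit is 5·8/2 = 20.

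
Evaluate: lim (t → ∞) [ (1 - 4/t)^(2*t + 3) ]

e^(-8)

Write it as [(1 - 4/t)^t]^(2) · (1 - 4/t)^(3). The bracketed term tends to e^(-4) and the second factor to 1, so the limit is e^(-8).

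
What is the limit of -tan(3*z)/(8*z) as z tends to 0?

Substitution gives 0/0.
Since tan(u)/u → 1 as u → 0, tan(3z)/(3z) → 1 and the limit is 3/(-8) = -3/8.

-3/8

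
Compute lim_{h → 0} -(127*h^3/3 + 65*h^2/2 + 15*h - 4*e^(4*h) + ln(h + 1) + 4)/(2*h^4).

515/24

Substitution gives 0/0; apply L'Hôpital's rule 4 times.
After differentiating numerator and denominator 4 times the quotient is (-1024*e^(4*h) - 6/(h + 1)^4)/(-48); at h = 0 this is 515/24.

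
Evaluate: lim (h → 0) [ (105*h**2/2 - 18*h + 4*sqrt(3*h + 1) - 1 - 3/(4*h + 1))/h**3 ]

Substitution gives 0/0; apply L'Hôpital's rule 3 times.
After differentiating numerator and denominator 3 times the quotient is (1152/(4*h + 1)^4 + 81/(2*(3*h + 1)^(5/2)))/(6); at h = 0 this is 795/4.

795/4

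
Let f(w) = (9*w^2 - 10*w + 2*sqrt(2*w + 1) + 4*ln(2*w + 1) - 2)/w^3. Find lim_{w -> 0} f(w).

35/3

Substitution gives 0/0; apply L'Hôpital's rule 3 times.
After differentiating numerator and denominator 3 times the quotient is (64/(2*w + 1)^3 + 6/(2*w + 1)^(5/2))/(6); at w = 0 this is 35/3.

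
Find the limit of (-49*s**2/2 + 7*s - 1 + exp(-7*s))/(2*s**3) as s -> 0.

Direct substitution gives 0/0.
Apply L'Hôpital: lim (-49*s + 7 - 7*e^(-7*s))/(6*s^2), still 0/0.
Apply L'Hôpital: lim (-49 + 49*e^(-7*s))/(12*s), still 0/0.
After 3 applications of L'Hôpital's rule the quotient is (-343*e^(-7*s))/(12); substituting s = 0 gives -343/12.

-343/12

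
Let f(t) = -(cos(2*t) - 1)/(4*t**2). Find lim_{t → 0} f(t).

Direct substitution gives 0/0.
Apply L'Hôpital: lim (-2*sin(2*t))/(-8*t), still 0/0.
After 2 applications of L'Hôpital's rule the quotient is (-4*cos(2*t))/(-8); substituting t = 0 gives 1/2.

1/2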